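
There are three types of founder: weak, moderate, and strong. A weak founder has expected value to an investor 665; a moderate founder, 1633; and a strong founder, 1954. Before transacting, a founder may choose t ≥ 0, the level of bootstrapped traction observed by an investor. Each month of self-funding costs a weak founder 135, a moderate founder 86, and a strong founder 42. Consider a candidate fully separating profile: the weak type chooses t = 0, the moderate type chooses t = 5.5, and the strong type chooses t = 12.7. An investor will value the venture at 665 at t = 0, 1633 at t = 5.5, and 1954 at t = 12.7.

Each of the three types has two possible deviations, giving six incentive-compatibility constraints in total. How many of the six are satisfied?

5

Moderate (own payoff 1633 − 86×5.5 = 1160): to t=0 gives 665 → no gain ✓; to t=12.7 gives 1954 − 86×12.7 = 861.8 → no gain ✓.
Strong (own payoff 1954 − 42×12.7 = 1420.6): to t=0 gives 665 → no gain ✓; to t=5.5 gives 1633 − 42×5.5 = 1402 → no gain ✓.
Weak (own payoff 665): to t=5.5 gives 1633 − 135×5.5 = 890.5 → profitable ✗; to t=12.7 gives 1954 − 135×12.7 = 239.5 → no gain ✓.
5 of the 6 constraints hold; not an equilibrium.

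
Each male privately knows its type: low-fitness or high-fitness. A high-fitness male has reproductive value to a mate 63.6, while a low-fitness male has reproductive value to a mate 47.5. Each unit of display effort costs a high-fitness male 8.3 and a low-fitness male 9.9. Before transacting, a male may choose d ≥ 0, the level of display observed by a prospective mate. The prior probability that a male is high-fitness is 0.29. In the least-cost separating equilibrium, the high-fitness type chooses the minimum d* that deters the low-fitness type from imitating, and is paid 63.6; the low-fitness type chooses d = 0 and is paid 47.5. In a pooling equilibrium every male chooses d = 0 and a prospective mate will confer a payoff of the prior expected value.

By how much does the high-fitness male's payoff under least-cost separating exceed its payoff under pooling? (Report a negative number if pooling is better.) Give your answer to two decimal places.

-2.07

Least-cost separating signal: d* solves 47.5 = 63.6 − 9.9·d*, so d* = (63.6 − 47.5)/9.9 ≈ 1.6263.
High-fitness type's separating payoff: 63.6 − 8.3 × d* = 63.6 − 8.3 × (63.6 − 47.5)/9.9 = 63.6 − 133.63/9.9 ≈ 50.1020.
Pooling payoff: 0.29 × 63.6 + 0.71 × 47.5 = 52.169.
Difference: 50.1020 − 52.169 = -2.067, i.e. -2.07 to two decimal places.
The high-fitness type would prefer the pooling outcome.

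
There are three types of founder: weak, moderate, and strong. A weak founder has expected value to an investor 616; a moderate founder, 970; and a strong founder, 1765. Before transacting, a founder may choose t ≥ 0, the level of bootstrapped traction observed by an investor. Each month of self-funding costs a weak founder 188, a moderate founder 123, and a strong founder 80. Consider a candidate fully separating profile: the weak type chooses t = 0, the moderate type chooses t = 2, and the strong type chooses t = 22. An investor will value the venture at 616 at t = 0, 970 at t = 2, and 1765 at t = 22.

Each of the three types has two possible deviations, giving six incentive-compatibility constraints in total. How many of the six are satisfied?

4

Weak (own payoff 616): to t=2 gives 970 − 188×2 = 594 → no gain ✓; to t=22 gives 1765 − 188×22 = -2371 → no gain ✓.
Moderate (own payoff 970 − 123×2 = 724): to t=0 gives 616 → no gain ✓; to t=22 gives 1765 − 123×22 = -941 → no gain ✓.
Strong (own payoff 1765 − 80×22 = 5): to t=0 gives 616 → profitable ✗; to t=2 gives 970 − 80×2 = 810 → profitable ✗.
4 of the 6 constraints hold; not an equilibrium.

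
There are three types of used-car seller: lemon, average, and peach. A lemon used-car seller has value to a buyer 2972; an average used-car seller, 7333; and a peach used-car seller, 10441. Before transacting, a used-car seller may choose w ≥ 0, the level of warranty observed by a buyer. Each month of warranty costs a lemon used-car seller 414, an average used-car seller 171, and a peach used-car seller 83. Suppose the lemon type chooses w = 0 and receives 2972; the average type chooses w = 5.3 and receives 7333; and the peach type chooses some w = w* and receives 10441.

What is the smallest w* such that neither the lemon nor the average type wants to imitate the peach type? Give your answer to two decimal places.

Average type (on-path payoff 7333 − 171×5.3 = 6426.7) won't mimic when 6426.7 ≥ 10441 − 171·w*, i.e. w* ≥ 23.48.
Lemon type (on-path payoff 2972) won't mimic when 2972 ≥ 10441 − 414·w*, i.e. w* ≥ 18.04.
Both must hold, so w* = max(18.04, 23.48) = 23.48. The average type's constraint binds.

23.48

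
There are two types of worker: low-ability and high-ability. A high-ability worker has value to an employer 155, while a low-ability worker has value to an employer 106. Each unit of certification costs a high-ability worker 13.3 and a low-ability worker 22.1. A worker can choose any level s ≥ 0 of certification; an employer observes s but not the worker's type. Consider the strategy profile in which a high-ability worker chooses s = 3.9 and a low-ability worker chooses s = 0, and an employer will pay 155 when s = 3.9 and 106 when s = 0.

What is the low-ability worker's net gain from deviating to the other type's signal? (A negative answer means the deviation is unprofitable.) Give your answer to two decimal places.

-37.19

Playing s = 0 the low-ability worker receives 106.
Deviating to s = 3.9 brings payment 155 at cost 22.1 × 3.9 = 86.19, netting 68.81.
Gain from deviating: 68.81 − 106 = -37.19.
The gain is negative, so the low-ability type's incentive-compatibility constraint is satisfied.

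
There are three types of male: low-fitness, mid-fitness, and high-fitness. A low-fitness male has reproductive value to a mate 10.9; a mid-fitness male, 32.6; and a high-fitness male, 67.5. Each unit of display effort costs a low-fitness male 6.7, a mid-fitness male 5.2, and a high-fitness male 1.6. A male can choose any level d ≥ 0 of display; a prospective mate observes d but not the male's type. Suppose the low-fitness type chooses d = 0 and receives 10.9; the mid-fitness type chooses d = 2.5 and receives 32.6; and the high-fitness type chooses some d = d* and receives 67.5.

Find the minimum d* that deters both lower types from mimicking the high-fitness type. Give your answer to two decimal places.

9.21

Low-fitness type (on-path payoff 10.9) won't mimic when 10.9 ≥ 67.5 − 6.7·d*, i.e. d* ≥ 8.45.
Mid-fitness type (on-path payoff 32.6 − 5.2×2.5 = 19.6) won't mimic when 19.6 ≥ 67.5 − 5.2·d*, i.e. d* ≥ 9.21.
Both must hold, so d* = max(8.45, 9.21) = 9.21. The mid-fitness type's constraint binds.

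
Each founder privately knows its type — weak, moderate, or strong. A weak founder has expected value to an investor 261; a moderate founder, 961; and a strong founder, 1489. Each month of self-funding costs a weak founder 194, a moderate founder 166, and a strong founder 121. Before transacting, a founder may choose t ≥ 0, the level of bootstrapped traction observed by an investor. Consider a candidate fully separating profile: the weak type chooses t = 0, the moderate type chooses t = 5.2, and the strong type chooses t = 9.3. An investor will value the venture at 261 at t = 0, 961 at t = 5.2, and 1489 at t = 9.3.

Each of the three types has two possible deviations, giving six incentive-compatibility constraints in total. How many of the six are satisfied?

Moderate (own payoff 961 − 166×5.2 = 97.8): to t=0 gives 261 → profitable ✗; to t=9.3 gives 1489 − 166×9.3 = -54.8 → no gain ✓.
Strong (own payoff 1489 − 121×9.3 = 363.7): to t=0 gives 261 → no gain ✓; to t=5.2 gives 961 − 121×5.2 = 331.8 → no gain ✓.
Weak (own payoff 261): to t=5.2 gives 961 − 194×5.2 = -47.8 → no gain ✓; to t=9.3 gives 1489 − 194×9.3 = -315.2 → no gain ✓.
5 of the 6 constraints hold; not an equilibrium.

5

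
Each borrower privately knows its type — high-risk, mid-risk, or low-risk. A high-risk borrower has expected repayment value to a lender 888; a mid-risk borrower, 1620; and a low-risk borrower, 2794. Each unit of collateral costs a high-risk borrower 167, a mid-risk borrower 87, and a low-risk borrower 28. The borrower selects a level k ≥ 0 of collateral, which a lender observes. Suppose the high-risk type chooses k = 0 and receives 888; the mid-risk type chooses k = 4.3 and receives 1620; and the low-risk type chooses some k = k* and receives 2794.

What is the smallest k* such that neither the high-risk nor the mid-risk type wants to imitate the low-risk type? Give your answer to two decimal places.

17.79

High-risk type (on-path payoff 888) won't mimic when 888 ≥ 2794 − 167·k*, i.e. k* ≥ 11.41.
Mid-risk type (on-path payoff 1620 − 87×4.3 = 1245.9) won't mimic when 1245.9 ≥ 2794 − 87·k*, i.e. k* ≥ 17.79.
Both must hold, so k* = max(11.41, 17.79) = 17.79. The mid-risk type's constraint binds.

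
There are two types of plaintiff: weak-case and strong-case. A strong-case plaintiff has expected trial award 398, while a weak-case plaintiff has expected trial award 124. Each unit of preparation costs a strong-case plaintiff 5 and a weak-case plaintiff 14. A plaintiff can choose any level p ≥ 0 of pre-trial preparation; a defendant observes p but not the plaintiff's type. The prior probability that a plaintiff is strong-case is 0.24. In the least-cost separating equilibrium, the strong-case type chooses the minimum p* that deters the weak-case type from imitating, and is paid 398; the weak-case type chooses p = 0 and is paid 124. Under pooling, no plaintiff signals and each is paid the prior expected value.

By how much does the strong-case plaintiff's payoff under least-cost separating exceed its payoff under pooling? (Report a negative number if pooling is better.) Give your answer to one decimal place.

110.4

Least-cost separating signal: p* solves 124 = 398 − 14·p*, so p* = (398 − 124)/14 ≈ 19.5714.
Strong-case type's separating payoff: 398 − 5 × p* = 398 − 5 × (398 − 124)/14 = 398 − 1370/14 ≈ 300.143.
Pooling payoff: 0.24 × 398 + 0.76 × 124 = 189.76.
Difference: 300.143 − 189.76 = 110.383, i.e. 110.4 to one decimal place.
The strong-case type prefers to separate.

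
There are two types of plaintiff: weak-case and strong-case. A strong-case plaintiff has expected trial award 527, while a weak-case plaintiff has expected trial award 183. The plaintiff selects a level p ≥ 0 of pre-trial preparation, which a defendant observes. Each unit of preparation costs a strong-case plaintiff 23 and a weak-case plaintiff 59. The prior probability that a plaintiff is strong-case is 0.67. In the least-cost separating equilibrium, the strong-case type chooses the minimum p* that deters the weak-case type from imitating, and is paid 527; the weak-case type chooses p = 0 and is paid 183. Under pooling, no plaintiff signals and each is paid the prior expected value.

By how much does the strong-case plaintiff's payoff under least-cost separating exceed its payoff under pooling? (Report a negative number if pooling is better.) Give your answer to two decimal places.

Least-cost separating signal: p* solves 183 = 527 − 59·p*, so p* = (527 − 183)/59 ≈ 5.8305.
Strong-case type's separating payoff: 527 − 23 × p* = 527 − 23 × (527 − 183)/59 = 527 − 7912/59 ≈ 392.8983.
Pooling payoff: 0.67 × 527 + 0.33 × 183 = 413.48.
Difference: 392.8983 − 413.48 = -20.5817, i.e. -20.58 to two decimal places.
The strong-case type would prefer the pooling outcome.

-20.58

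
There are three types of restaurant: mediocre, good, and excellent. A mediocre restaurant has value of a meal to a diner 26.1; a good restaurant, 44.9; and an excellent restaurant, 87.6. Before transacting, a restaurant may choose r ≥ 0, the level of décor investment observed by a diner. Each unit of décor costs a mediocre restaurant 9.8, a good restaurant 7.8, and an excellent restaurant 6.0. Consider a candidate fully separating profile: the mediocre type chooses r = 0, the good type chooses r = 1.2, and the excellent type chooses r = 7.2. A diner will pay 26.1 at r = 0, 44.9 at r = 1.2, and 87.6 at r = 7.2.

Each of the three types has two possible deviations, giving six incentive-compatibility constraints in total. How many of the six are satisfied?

Good (own payoff 44.9 − 7.8×1.2 = 35.54): to r=0 gives 26.1 → no gain ✓; to r=7.2 gives 87.6 − 7.8×7.2 = 31.44 → no gain ✓.
Mediocre (own payoff 26.1): to r=1.2 gives 44.9 − 9.8×1.2 = 33.14 → profitable ✗; to r=7.2 gives 87.6 − 9.8×7.2 = 17.04 → no gain ✓.
Excellent (own payoff 87.6 − 6.0×7.2 = 44.4): to r=0 gives 26.1 → no gain ✓; to r=1.2 gives 44.9 − 6.0×1.2 = 37.7 → no gain ✓.
5 of the 6 constraints hold; not an equilibrium.

5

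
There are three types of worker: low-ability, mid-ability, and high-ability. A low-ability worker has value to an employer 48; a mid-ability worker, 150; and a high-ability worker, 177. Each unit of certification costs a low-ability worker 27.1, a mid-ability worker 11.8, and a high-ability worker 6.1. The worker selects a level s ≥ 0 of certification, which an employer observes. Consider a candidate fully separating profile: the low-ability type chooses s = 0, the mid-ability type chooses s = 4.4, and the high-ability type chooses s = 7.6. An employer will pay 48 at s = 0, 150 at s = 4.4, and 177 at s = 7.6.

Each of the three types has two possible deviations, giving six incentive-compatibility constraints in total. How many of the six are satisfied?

6

Mid-ability (own payoff 150 − 11.8×4.4 = 98.08): to s=0 gives 48 → no gain ✓; to s=7.6 gives 177 − 11.8×7.6 = 87.32 → no gain ✓.
Low-ability (own payoff 48): to s=4.4 gives 150 − 27.1×4.4 = 30.76 → no gain ✓; to s=7.6 gives 177 − 27.1×7.6 = -28.96 → no gain ✓.
High-ability (own payoff 177 − 6.1×7.6 = 130.64): to s=0 gives 48 → no gain ✓; to s=4.4 gives 150 − 6.1×4.4 = 123.16 → no gain ✓.
6 of the 6 constraints hold; this profile is a separating equilibrium.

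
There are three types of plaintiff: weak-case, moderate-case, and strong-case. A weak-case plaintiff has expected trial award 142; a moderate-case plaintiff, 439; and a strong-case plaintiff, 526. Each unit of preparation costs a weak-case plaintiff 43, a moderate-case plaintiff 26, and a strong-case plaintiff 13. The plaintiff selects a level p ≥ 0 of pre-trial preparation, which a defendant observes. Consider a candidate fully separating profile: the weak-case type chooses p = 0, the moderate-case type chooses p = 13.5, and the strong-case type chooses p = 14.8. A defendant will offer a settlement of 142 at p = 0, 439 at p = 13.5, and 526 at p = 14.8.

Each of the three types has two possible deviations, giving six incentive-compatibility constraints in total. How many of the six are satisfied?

4

Weak-case (own payoff 142): to p=13.5 gives 439 − 43×13.5 = -141.5 → no gain ✓; to p=14.8 gives 526 − 43×14.8 = -110.4 → no gain ✓.
Strong-case (own payoff 526 − 13×14.8 = 333.6): to p=0 gives 142 → no gain ✓; to p=13.5 gives 439 − 13×13.5 = 263.5 → no gain ✓.
Moderate-case (own payoff 439 − 26×13.5 = 88): to p=0 gives 142 → profitable ✗; to p=14.8 gives 526 − 26×14.8 = 141.2 → profitable ✗.
4 of the 6 constraints hold; not an equilibrium.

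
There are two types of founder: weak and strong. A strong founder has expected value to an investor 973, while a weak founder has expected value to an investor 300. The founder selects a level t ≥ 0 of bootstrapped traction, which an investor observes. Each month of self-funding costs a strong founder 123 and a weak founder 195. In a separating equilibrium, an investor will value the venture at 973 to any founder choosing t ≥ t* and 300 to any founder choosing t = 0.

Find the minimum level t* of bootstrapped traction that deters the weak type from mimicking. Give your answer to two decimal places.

3.45

A weak founder choosing t = 0 receives 300.
Imitating at t* instead would pay 973 at cost 195·t*, netting 973 − 195·t*.
Indifference: 300 = 973 − 195·t*, so t* = (973 − 300) / 195 ≈ 3.45.
This is the weak type's binding incentive-compatibility constraint; any t ≥ 3.45 sustains separation on that side.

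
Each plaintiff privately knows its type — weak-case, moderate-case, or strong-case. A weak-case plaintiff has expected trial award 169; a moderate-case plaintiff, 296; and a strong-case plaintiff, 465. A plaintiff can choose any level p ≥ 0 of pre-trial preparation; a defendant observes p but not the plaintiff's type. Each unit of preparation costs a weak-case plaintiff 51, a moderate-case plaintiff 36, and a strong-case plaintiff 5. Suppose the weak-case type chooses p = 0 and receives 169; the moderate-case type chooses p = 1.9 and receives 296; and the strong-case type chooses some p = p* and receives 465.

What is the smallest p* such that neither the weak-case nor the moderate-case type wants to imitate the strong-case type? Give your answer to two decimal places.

6.59

Weak-case type (on-path payoff 169) won't mimic when 169 ≥ 465 − 51·p*, i.e. p* ≥ 5.80.
Moderate-case type (on-path payoff 296 − 36×1.9 = 227.6) won't mimic when 227.6 ≥ 465 − 36·p*, i.e. p* ≥ 6.59.
Both must hold, so p* = max(5.80, 6.59) = 6.59. The moderate-case type's constraint binds.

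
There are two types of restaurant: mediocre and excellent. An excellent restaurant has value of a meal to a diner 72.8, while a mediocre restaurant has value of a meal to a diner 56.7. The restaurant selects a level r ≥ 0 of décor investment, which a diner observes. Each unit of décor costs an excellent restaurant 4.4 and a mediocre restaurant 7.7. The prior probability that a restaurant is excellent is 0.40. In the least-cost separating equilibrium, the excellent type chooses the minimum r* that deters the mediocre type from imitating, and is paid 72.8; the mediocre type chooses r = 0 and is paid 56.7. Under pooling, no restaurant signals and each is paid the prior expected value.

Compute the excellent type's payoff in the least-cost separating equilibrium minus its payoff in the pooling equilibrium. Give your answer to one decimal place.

Least-cost separating signal: r* solves 56.7 = 72.8 − 7.7·r*, so r* = (72.8 − 56.7)/7.7 ≈ 2.0909.
Excellent type's separating payoff: 72.8 − 4.4 × r* = 72.8 − 4.4 × (72.8 − 56.7)/7.7 = 72.8 − 70.84/7.7 = 63.6.
Pooling payoff: 0.40 × 72.8 + 0.60 × 56.7 = 63.14.
Difference: 63.6 − 63.14 = 0.46, i.e. 0.5 to one decimal place.
The excellent type prefers to separate.

0.5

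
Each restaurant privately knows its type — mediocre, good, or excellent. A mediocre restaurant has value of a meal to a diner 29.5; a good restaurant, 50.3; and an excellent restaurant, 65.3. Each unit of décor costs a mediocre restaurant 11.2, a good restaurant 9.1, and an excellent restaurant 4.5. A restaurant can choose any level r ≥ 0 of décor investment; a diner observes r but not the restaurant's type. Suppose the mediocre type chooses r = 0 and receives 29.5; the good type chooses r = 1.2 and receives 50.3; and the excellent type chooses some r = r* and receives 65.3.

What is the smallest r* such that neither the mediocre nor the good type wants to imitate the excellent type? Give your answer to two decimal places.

Good type (on-path payoff 50.3 − 9.1×1.2 = 39.38) won't mimic when 39.38 ≥ 65.3 − 9.1·r*, i.e. r* ≥ 2.85.
Mediocre type (on-path payoff 29.5) won't mimic when 29.5 ≥ 65.3 − 11.2·r*, i.e. r* ≥ 3.20.
Both must hold, so r* = max(3.20, 2.85) = 3.20. The mediocre type's constraint binds.

3.20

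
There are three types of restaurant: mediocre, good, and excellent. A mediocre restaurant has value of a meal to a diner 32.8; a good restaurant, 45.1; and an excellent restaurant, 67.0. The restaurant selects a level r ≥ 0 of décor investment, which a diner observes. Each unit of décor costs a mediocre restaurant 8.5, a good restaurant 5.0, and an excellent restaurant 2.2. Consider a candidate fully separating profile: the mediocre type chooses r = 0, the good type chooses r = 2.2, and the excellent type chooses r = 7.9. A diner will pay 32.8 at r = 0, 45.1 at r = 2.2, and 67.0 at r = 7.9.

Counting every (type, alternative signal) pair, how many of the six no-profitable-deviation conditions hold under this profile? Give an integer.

6

Excellent (own payoff 67.0 − 2.2×7.9 = 49.62): to r=0 gives 32.8 → no gain ✓; to r=2.2 gives 45.1 − 2.2×2.2 = 40.26 → no gain ✓.
Good (own payoff 45.1 − 5.0×2.2 = 34.1): to r=0 gives 32.8 → no gain ✓; to r=7.9 gives 67.0 − 5.0×7.9 = 27.5 → no gain ✓.
Mediocre (own payoff 32.8): to r=2.2 gives 45.1 − 8.5×2.2 = 26.4 → no gain ✓; to r=7.9 gives 67.0 − 8.5×7.9 = -0.15 → no gain ✓.
6 of the 6 constraints hold; this profile is a separating equilibrium.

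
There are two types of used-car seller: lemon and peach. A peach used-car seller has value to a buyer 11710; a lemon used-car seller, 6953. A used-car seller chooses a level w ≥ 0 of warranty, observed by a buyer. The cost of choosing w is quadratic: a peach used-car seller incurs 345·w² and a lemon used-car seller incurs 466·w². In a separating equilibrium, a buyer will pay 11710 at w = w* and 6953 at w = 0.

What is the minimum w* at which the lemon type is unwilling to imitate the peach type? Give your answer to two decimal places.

3.20

The lemon type at w = 0 receives 6953; imitating at w* yields 11710 − 466·w*².
Indifference: 6953 = 11710 − 466·w*², so w*² = (11710 − 6953) / 466 ≈ 10.2082.
w* = √10.2082 ≈ 3.20.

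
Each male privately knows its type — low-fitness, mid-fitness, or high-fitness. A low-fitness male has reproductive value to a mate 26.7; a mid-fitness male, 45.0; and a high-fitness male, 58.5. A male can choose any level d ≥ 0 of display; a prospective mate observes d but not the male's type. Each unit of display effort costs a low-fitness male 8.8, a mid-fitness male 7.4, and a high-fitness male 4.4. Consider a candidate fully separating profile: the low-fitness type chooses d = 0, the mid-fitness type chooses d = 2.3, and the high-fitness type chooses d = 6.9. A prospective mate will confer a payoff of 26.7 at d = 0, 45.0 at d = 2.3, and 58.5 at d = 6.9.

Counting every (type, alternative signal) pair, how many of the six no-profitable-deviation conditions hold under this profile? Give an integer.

5

Low-fitness (own payoff 26.7): to d=2.3 gives 45.0 − 8.8×2.3 = 24.76 → no gain ✓; to d=6.9 gives 58.5 − 8.8×6.9 = -2.22 → no gain ✓.
Mid-fitness (own payoff 45.0 − 7.4×2.3 = 27.98): to d=0 gives 26.7 → no gain ✓; to d=6.9 gives 58.5 − 7.4×6.9 = 7.44 → no gain ✓.
High-fitness (own payoff 58.5 − 4.4×6.9 = 28.14): to d=0 gives 26.7 → no gain ✓; to d=2.3 gives 45.0 − 4.4×2.3 = 34.88 → profitable ✗.
5 of the 6 constraints hold; not an equilibrium.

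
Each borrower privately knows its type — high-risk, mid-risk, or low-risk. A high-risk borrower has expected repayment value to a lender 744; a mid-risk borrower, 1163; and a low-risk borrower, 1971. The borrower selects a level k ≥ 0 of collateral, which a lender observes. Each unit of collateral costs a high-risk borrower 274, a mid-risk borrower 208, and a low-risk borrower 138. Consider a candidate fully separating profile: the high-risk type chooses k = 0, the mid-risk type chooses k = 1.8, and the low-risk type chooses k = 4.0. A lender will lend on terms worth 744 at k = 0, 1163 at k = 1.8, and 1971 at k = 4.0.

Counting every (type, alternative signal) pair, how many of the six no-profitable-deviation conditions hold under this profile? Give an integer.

4

Low-risk (own payoff 1971 − 138×4.0 = 1419): to k=0 gives 744 → no gain ✓; to k=1.8 gives 1163 − 138×1.8 = 914.6 → no gain ✓.
Mid-risk (own payoff 1163 − 208×1.8 = 788.6): to k=0 gives 744 → no gain ✓; to k=4.0 gives 1971 − 208×4.0 = 1139 → profitable ✗.
High-risk (own payoff 744): to k=1.8 gives 1163 − 274×1.8 = 669.8 → no gain ✓; to k=4.0 gives 1971 − 274×4.0 = 875 → profitable ✗.
4 of the 6 constraints hold; not an equilibrium.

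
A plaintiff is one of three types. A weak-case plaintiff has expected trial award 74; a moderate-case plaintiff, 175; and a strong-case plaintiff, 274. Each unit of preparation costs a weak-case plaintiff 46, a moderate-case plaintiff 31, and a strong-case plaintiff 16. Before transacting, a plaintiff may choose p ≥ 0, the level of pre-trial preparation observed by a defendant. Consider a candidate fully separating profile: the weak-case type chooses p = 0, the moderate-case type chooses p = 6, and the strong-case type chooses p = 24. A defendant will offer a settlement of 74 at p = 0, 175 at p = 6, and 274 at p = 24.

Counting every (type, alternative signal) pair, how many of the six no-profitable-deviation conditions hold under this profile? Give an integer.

Strong-case (own payoff 274 − 16×24 = -110): to p=0 gives 74 → profitable ✗; to p=6 gives 175 − 16×6 = 79 → profitable ✗.
Moderate-case (own payoff 175 − 31×6 = -11): to p=0 gives 74 → profitable ✗; to p=24 gives 274 − 31×24 = -470 → no gain ✓.
Weak-case (own payoff 74): to p=6 gives 175 − 46×6 = -101 → no gain ✓; to p=24 gives 274 − 46×24 = -830 → no gain ✓.
3 of the 6 constraints hold; not an equilibrium.

3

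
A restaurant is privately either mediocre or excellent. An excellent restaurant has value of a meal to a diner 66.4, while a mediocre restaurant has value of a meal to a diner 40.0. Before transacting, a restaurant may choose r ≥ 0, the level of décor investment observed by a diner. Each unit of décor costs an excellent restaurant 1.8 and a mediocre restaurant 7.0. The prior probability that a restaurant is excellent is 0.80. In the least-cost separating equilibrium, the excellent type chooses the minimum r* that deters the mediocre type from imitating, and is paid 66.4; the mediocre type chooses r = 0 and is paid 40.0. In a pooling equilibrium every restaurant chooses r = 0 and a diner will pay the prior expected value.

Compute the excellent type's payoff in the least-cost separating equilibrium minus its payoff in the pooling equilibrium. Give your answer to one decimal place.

Least-cost separating signal: r* solves 40.0 = 66.4 − 7.0·r*, so r* = (66.4 − 40.0)/7.0 ≈ 3.7714.
Excellent type's separating payoff: 66.4 − 1.8 × r* = 66.4 − 1.8 × (66.4 − 40.0)/7.0 = 66.4 − 47.52/7.0 ≈ 59.611.
Pooling payoff: 0.80 × 66.4 + 0.20 × 40.0 = 61.12.
Difference: 59.611 − 61.12 = -1.509, i.e. -1.5 to one decimal place.
The excellent type would prefer the pooling outcome.

-1.5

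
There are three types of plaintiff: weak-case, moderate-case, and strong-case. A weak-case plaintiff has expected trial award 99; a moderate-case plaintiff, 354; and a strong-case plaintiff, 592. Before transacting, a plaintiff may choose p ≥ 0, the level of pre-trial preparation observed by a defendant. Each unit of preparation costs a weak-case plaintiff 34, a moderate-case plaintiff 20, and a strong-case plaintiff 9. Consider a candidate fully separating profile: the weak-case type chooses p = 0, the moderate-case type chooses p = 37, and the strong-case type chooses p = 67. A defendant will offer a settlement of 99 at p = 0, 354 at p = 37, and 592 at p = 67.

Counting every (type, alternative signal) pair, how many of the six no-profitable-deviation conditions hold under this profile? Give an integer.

Weak-case (own payoff 99): to p=37 gives 354 − 34×37 = -904 → no gain ✓; to p=67 gives 592 − 34×67 = -1686 → no gain ✓.
Moderate-case (own payoff 354 − 20×37 = -386): to p=0 gives 99 → profitable ✗; to p=67 gives 592 − 20×67 = -748 → no gain ✓.
Strong-case (own payoff 592 − 9×67 = -11): to p=0 gives 99 → profitable ✗; to p=37 gives 354 − 9×37 = 21 → profitable ✗.
3 of the 6 constraints hold; not an equilibrium.

3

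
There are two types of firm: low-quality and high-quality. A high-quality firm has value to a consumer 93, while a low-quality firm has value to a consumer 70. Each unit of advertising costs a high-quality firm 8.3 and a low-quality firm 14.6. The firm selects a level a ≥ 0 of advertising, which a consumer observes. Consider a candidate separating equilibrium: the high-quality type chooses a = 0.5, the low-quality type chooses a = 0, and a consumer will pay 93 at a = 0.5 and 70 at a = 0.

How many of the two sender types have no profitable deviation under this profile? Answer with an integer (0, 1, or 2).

1

High-quality type: signal → 93 − 8.3 × 0.5 = 88.85; deviate to 0 → 70. IC holds (88.85 ≥ 70).
Low-quality type: stay at 0 → 70; mimic → 93 − 14.6 × 0.5 = 85.7. IC fails (70 < 85.7).
1 of 2 constraints hold, so this profile is not an equilibrium.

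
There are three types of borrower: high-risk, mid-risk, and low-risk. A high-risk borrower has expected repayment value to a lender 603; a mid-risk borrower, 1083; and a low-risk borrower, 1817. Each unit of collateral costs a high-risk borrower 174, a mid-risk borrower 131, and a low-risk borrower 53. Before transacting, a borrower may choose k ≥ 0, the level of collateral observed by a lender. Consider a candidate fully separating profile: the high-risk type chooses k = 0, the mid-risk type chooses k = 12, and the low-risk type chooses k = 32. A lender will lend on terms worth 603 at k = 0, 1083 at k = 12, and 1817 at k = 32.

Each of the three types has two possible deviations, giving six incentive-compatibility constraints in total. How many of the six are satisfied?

3

Mid-risk (own payoff 1083 − 131×12 = -489): to k=0 gives 603 → profitable ✗; to k=32 gives 1817 − 131×32 = -2375 → no gain ✓.
Low-risk (own payoff 1817 − 53×32 = 121): to k=0 gives 603 → profitable ✗; to k=12 gives 1083 − 53×12 = 447 → profitable ✗.
High-risk (own payoff 603): to k=12 gives 1083 − 174×12 = -1005 → no gain ✓; to k=32 gives 1817 − 174×32 = -3751 → no gain ✓.
3 of the 6 constraints hold; not an equilibrium.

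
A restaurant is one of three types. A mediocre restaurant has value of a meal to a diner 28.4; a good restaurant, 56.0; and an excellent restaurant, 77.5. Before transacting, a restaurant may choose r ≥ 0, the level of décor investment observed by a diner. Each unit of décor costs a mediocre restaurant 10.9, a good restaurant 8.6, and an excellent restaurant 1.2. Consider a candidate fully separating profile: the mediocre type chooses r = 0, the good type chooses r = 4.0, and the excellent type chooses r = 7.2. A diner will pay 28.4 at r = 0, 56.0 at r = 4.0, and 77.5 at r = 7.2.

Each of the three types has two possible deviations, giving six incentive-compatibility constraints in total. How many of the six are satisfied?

5

Excellent (own payoff 77.5 − 1.2×7.2 = 68.86): to r=0 gives 28.4 → no gain ✓; to r=4.0 gives 56.0 − 1.2×4.0 = 51.2 → no gain ✓.
Good (own payoff 56.0 − 8.6×4.0 = 21.6): to r=0 gives 28.4 → profitable ✗; to r=7.2 gives 77.5 − 8.6×7.2 = 15.58 → no gain ✓.
Mediocre (own payoff 28.4): to r=4.0 gives 56.0 − 10.9×4.0 = 12.4 → no gain ✓; to r=7.2 gives 77.5 − 10.9×7.2 = -0.98 → no gain ✓.
5 of the 6 constraints hold; not an equilibrium.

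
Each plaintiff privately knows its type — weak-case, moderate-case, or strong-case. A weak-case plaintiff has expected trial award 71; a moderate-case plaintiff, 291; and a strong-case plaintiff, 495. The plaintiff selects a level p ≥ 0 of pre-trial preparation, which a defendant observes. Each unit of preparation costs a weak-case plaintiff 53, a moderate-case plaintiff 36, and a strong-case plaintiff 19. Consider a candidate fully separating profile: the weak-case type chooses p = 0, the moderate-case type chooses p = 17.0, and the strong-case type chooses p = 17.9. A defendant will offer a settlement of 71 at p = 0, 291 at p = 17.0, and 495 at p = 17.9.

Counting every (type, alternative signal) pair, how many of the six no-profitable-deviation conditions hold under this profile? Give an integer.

4

Weak-case (own payoff 71): to p=17.0 gives 291 − 53×17.0 = -610 → no gain ✓; to p=17.9 gives 495 − 53×17.9 = -453.7 → no gain ✓.
Moderate-case (own payoff 291 − 36×17.0 = -321): to p=0 gives 71 → profitable ✗; to p=17.9 gives 495 − 36×17.9 = -149.4 → profitable ✗.
Strong-case (own payoff 495 − 19×17.9 = 154.9): to p=0 gives 71 → no gain ✓; to p=17.0 gives 291 − 19×17.0 = -32 → no gain ✓.
4 of the 6 constraints hold; not an equilibrium.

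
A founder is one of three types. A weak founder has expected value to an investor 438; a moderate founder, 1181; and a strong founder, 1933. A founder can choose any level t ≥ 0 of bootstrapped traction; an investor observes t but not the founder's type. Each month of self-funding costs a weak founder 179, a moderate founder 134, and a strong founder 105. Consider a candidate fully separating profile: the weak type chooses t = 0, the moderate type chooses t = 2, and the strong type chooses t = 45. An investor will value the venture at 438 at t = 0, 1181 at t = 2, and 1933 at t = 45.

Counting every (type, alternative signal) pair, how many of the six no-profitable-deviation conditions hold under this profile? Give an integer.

3

Weak (own payoff 438): to t=2 gives 1181 − 179×2 = 823 → profitable ✗; to t=45 gives 1933 − 179×45 = -6122 → no gain ✓.
Strong (own payoff 1933 − 105×45 = -2792): to t=0 gives 438 → profitable ✗; to t=2 gives 1181 − 105×2 = 971 → profitable ✗.
Moderate (own payoff 1181 − 134×2 = 913): to t=0 gives 438 → no gain ✓; to t=45 gives 1933 − 134×45 = -4097 → no gain ✓.
3 of the 6 constraints hold; not an equilibrium.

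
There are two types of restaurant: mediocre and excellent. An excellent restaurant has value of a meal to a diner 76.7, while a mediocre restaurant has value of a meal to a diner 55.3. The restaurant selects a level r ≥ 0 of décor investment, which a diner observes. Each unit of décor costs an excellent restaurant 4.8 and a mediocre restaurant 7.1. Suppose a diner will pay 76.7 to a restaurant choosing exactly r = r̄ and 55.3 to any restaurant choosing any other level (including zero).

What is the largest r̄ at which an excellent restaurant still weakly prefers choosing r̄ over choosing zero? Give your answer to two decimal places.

Choosing r̄ yields the excellent type 76.7 − 4.8·r̄; choosing zero yields 55.3.
The excellent type is indifferent at 76.7 − 4.8·r̄ = 55.3, i.e. r̄ = (76.7 − 55.3) / 4.8 ≈ 4.46.
For any r̄ above 4.46 the excellent type would rather pool at zero, so separation collapses.

4.46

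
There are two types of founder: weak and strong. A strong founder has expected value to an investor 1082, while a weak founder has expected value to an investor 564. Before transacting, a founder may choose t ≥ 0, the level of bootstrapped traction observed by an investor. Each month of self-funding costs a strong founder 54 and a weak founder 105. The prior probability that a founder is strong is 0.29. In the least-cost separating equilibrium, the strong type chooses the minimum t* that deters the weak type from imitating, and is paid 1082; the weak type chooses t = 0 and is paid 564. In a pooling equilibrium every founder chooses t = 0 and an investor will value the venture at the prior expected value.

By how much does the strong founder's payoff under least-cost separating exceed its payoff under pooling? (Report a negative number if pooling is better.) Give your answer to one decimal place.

101.4

Least-cost separating signal: t* solves 564 = 1082 − 105·t*, so t* = (1082 − 564)/105 ≈ 4.9333.
Strong type's separating payoff: 1082 − 54 × t* = 1082 − 54 × (1082 − 564)/105 = 1082 − 27972/105 = 815.6.
Pooling payoff: 0.29 × 1082 + 0.71 × 564 = 714.22.
Difference: 815.6 − 714.22 = 101.38, i.e. 101.4 to one decimal place.
The strong type prefers to separate.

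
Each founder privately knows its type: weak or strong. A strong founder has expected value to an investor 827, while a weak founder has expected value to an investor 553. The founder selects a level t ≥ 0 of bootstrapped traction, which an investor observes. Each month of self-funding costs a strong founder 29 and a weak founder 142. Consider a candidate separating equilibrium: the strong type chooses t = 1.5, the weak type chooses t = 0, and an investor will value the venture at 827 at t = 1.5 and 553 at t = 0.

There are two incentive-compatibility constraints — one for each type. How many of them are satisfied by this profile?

1

Weak type: stay at 0 → 553; mimic → 827 − 142 × 1.5 = 614. IC fails (553 < 614).
Strong type: signal → 827 − 29 × 1.5 = 783.5; deviate to 0 → 553. IC holds (783.5 ≥ 553).
1 of 2 constraints hold, so this profile is not an equilibrium.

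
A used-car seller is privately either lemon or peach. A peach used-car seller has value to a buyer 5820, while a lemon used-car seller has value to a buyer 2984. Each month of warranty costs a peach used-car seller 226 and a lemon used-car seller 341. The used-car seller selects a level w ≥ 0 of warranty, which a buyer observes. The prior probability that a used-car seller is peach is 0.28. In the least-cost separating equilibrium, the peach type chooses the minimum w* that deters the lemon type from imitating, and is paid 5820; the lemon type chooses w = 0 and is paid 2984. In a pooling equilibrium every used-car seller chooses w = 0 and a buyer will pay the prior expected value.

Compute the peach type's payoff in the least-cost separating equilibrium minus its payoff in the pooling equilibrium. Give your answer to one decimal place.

162.3

Least-cost separating signal: w* solves 2984 = 5820 − 341·w*, so w* = (5820 − 2984)/341 ≈ 8.3167.
Peach type's separating payoff: 5820 − 226 × w* = 5820 − 226 × (5820 − 2984)/341 = 5820 − 640936/341 ≈ 3940.422.
Pooling payoff: 0.28 × 5820 + 0.72 × 2984 = 3778.08.
Difference: 3940.422 − 3778.08 = 162.342, i.e. 162.3 to one decimal place.
The peach type prefers to separate.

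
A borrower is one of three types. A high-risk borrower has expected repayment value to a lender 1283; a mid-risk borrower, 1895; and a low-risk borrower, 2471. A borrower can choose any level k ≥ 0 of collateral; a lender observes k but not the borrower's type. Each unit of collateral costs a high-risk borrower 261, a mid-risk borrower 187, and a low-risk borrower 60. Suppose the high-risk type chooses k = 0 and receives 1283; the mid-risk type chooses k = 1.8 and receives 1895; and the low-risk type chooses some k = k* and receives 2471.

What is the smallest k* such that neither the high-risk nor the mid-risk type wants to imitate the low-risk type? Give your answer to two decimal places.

4.88

High-risk type (on-path payoff 1283) won't mimic when 1283 ≥ 2471 − 261·k*, i.e. k* ≥ 4.55.
Mid-risk type (on-path payoff 1895 − 187×1.8 = 1558.4) won't mimic when 1558.4 ≥ 2471 − 187·k*, i.e. k* ≥ 4.88.
Both must hold, so k* = max(4.55, 4.88) = 4.88. The mid-risk type's constraint binds.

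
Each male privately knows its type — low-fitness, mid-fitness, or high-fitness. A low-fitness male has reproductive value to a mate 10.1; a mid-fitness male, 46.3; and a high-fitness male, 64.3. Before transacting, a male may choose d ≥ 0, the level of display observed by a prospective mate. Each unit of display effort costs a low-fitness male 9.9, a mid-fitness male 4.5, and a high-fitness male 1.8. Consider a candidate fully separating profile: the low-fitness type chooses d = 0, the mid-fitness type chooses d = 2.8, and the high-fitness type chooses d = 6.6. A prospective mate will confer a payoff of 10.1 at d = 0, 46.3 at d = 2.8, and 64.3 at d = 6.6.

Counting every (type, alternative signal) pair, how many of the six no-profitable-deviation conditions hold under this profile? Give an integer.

4

Low-fitness (own payoff 10.1): to d=2.8 gives 46.3 − 9.9×2.8 = 18.58 → profitable ✗; to d=6.6 gives 64.3 − 9.9×6.6 = -1.04 → no gain ✓.
Mid-fitness (own payoff 46.3 − 4.5×2.8 = 33.7): to d=0 gives 10.1 → no gain ✓; to d=6.6 gives 64.3 − 4.5×6.6 = 34.6 → profitable ✗.
High-fitness (own payoff 64.3 − 1.8×6.6 = 52.42): to d=0 gives 10.1 → no gain ✓; to d=2.8 gives 46.3 − 1.8×2.8 = 41.26 → no gain ✓.
4 of the 6 constraints hold; not an equilibrium.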